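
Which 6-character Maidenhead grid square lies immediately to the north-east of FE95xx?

GE06aa

Longitude subsquare x = 23; +1 → 24, wraps to 0 = a, carry into square.
Longitude square 9; +1 → 10, wraps to 0, carry into field.
Longitude field F = 5; +1 → 6 = G.
Latitude subsquare x = 23; +1 → 24, wraps to 0 = a, carry into square.
Latitude square 5; +1 → 6.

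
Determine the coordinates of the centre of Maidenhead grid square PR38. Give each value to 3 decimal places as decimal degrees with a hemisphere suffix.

88.500° N, 127.000° E

Field P=15, R=17: +15·20° lon, +17·10° lat → SW at lon 120°, lat 80°.
Square 3, 8: +3·2° lon, +8·1° lat → SW at lon 126°, lat 88°.
Cell spans 2° lon × 1° lat. Centre is SW corner plus half of each.
latitude 88.500° N, longitude 127.000° E.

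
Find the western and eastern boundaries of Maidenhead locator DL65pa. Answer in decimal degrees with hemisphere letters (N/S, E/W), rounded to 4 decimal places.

106.7500° W, 106.6667° W

Field D=3, L=11: +3·20° lon, +11·10° lat → SW at lon -120°, lat 20°.
Square 6, 5: +6·2° lon, +5·1° lat → SW at lon -108°, lat 25°.
Subsquare p=15, a=0: +15·0.0833333° lon, +0·0.0416667° lat → SW at lon -106.75°, lat 25°.
Cell spans 0.0833333° lon × 0.0416667° lat.
west 106.7500° W, east 106.6667° W.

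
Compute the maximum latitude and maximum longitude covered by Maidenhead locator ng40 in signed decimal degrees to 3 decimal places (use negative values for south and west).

-29.000, 90.000

Field N=13, G=6: +13·20° lon, +6·10° lat → SW at lon 80°, lat -30°.
Square 4, 0: +4·2° lon, +0·1° lat → SW at lon 88°, lat -30°.
Cell spans 2° lon × 1° lat. NE corner is SW corner plus one full cell.
latitude -29.000, longitude 90.000.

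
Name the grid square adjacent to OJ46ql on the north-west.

Longitude subsquare q = 16; −1 → 15 = p.
Latitude subsquare l = 11; +1 → 12 = m.

OJ46pm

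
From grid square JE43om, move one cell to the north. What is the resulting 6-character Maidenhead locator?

JE43on

Latitude subsquare m = 12; +1 → 13 = n.
The longitude characters are unchanged.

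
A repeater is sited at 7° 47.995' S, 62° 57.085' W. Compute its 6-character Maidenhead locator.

FI82me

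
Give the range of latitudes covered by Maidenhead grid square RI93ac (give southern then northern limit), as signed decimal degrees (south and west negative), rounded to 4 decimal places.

-6.9167, -6.8750

Field R=17, I=8: +17·20° lon, +8·10° lat → SW at lon 160°, lat -10°.
Square 9, 3: +9·2° lon, +3·1° lat → SW at lon 178°, lat -7°.
Subsquare a=0, c=2: +0·0.0833333° lon, +2·0.0416667° lat → SW at lon 178°, lat -6.91667°.
Cell spans 0.0833333° lon × 0.0416667° lat.
south -6.9167, north -6.8750.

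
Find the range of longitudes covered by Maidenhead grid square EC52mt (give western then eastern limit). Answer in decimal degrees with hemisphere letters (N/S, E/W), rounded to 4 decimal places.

89.0000° W, 88.9167° W

Field E=4, C=2: +4·20° lon, +2·10° lat → SW at lon -100°, lat -70°.
Square 5, 2: +5·2° lon, +2·1° lat → SW at lon -90°, lat -68°.
Subsquare m=12, t=19: +12·0.0833333° lon, +19·0.0416667° lat → SW at lon -89°, lat -67.2083°.
Cell spans 0.0833333° lon × 0.0416667° lat.
west 89.0000° W, east 88.9167° W.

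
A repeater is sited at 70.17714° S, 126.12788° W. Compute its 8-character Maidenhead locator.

CB69wt47

Shift to the Maidenhead origin (180°W, 90°S): lon 53.87212, lat 19.82286.
Field: 53.87212/20 → 2 → C, 19.82286/10 → 1 → B; chars CB.
Square: 13.87212/2 → 6, 9.82286/1 → 9; chars 69.
Subsquare: 1.87212/0.0833333 → 22 → w, 0.82286/0.0416667 → 19 → t; chars wt.
Extended square: 0.03879/0.00833333 → 4, 0.03119/0.00416667 → 7; chars 47.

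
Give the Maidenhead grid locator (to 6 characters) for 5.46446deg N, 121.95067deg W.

Offset from 180°W / 90°S: lon 58.0493°, lat 95.4645°.
Field: 58.0493/20 → 2 → C, 95.4645/10 → 9 → J; chars CJ.
Square: 18.0493/2 → 9, 5.4645/1 → 5; chars 95.
Subsquare: 0.0493/0.0833333 → 0 → a, 0.4645/0.0416667 → 11 → l; chars al.

CJ95al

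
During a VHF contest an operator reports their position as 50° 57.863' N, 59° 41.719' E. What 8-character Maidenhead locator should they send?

Shift to the Maidenhead origin (180°W, 90°S): lon 239.69532, lat 140.96438.
Field: lon ⌊239.69532/20⌋ = 11 → L; lat ⌊140.96438/10⌋ = 14 → O.
Square: lon ⌊19.69532/2⌋ = 9; lat ⌊0.96438/1⌋ = 0.
Subsquare: lon ⌊1.69532/0.0833333⌋ = 20 → u; lat ⌊0.96438/0.0416667⌋ = 23 → x.
Extended square: lon ⌊0.02865/0.00833333⌋ = 3; lat ⌊0.00605/0.00416667⌋ = 1.

LO90ux31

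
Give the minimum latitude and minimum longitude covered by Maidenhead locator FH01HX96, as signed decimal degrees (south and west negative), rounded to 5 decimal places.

-18.01667, -79.34167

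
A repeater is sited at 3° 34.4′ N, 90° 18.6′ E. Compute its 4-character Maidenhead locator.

NJ53

Offset from 180°W / 90°S: lon 270.31°, lat 93.57°.
Field (20°×10°, letters A–R): 270.31/20 → 13 → N, 93.57/10 → 9 → J; chars NJ.
Square (2°×1°, digits 0–9): 10.31/2 → 5, 3.57/1 → 3; chars 53.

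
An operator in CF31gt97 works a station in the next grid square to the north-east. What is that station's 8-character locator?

Longitude extended square 9; +1 → 10, wraps to 0, carry into subsquare.
Longitude subsquare g = 6; +1 → 7 = h.
Latitude extended square 7; +1 → 8.

CF31ht08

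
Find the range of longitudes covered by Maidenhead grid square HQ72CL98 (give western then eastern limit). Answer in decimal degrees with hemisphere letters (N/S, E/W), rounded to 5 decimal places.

25.75833° W, 25.75000° W

Field H=7, Q=16: +7·20° lon, +16·10° lat → SW at lon -40°, lat 70°.
Square 7, 2: +7·2° lon, +2·1° lat → SW at lon -26°, lat 72°.
Subsquare c=2, l=11: +2·0.0833333° lon, +11·0.0416667° lat → SW at lon -25.8333°, lat 72.4583°.
Extended square 9, 8: +9·0.00833333° lon, +8·0.00416667° lat → SW at lon -25.7583°, lat 72.4917°.
Cell spans 0.00833333° lon × 0.00416667° lat.
west 25.75833° W, east 25.75000° W.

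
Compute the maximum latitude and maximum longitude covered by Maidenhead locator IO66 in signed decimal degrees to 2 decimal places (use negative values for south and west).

Field I=8, O=14: +8·20° lon, +14·10° lat → SW at lon -20°, lat 50°.
Square 6, 6: +6·2° lon, +6·1° lat → SW at lon -8°, lat 56°.
Cell spans 2° lon × 1° lat. NE corner is SW corner plus one full cell.
latitude 57.00, longitude -6.00.

57.00, -6.00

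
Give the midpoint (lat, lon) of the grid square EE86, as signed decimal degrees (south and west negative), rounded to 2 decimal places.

Field E=4, E=4: +4·20° lon, +4·10° lat → SW at lon -100°, lat -50°.
Square 8, 6: +8·2° lon, +6·1° lat → SW at lon -84°, lat -44°.
Cell spans 2° lon × 1° lat. Centre is SW corner plus half of each.
latitude -43.50, longitude -83.00.

-43.50, -83.00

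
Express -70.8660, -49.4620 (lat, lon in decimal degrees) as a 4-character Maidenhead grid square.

Offset from 180°W / 90°S: lon 130.54°, lat 19.13°.
Field: lon ⌊130.54/20⌋ = 6 → G; lat ⌊19.13/10⌋ = 1 → B.
Square: lon ⌊10.54/2⌋ = 5; lat ⌊9.13/1⌋ = 9.

GB59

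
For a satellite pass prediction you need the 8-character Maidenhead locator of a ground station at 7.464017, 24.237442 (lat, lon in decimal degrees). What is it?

Add 180° to longitude and 90° to latitude: 204.23744, 97.46402.
Field: 204.23744/20 → 10 → K, 97.46402/10 → 9 → J; chars KJ.
Square: 4.23744/2 → 2, 7.46402/1 → 7; chars 27.
Subsquare: 0.23744/0.0833333 → 2 → c, 0.46402/0.0416667 → 11 → l; chars cl.
Extended square: 0.07078/0.00833333 → 8, 0.00568/0.00416667 → 1; chars 81.

KJ27cl81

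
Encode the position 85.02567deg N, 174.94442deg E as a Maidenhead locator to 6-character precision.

RR75la

Shift to the Maidenhead origin (180°W, 90°S): lon 354.9444, lat 175.0257.
Field (20°×10°, letters A–R): lon ⌊354.9444/20⌋ = 17 → R; lat ⌊175.0257/10⌋ = 17 → R.
Square (2°×1°, digits 0–9): lon ⌊14.9444/2⌋ = 7; lat ⌊5.0257/1⌋ = 5.
Subsquare (5′×2.5′, letters a–x): lon ⌊0.9444/0.0833333⌋ = 11 → l; lat ⌊0.0257/0.0416667⌋ = 0 → a.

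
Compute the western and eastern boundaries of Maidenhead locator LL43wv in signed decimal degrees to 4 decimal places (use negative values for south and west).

Field L=11, L=11: +11·20° lon, +11·10° lat → SW at lon 40°, lat 20°.
Square 4, 3: +4·2° lon, +3·1° lat → SW at lon 48°, lat 23°.
Subsquare w=22, v=21: +22·0.0833333° lon, +21·0.0416667° lat → SW at lon 49.8333°, lat 23.875°.
Cell spans 0.0833333° lon × 0.0416667° lat.
west 49.8333, east 49.9167.

49.8333, 49.9167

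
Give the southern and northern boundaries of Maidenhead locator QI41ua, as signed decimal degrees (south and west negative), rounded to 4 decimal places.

-9.0000, -8.9583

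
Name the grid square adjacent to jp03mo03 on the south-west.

Longitude extended square 0; −1 → -1, wraps to 9, carry into subsquare.
Longitude subsquare m = 12; −1 → 11 = l.
Latitude extended square 3; −1 → 2.

JP03lo92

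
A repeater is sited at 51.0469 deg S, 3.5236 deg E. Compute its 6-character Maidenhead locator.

Shift to the Maidenhead origin (180°W, 90°S): lon 183.5236, lat 38.9531.
Field (20°×10°, letters A–R): 183.5236/20 → 9 → J, 38.9531/10 → 3 → D; chars JD.
Square (2°×1°, digits 0–9): 3.5236/2 → 1, 8.9531/1 → 8; chars 18.
Subsquare (5′×2.5′, letters a–x): 1.5236/0.0833333 → 18 → s, 0.9531/0.0416667 → 22 → w; chars sw.

JD18sw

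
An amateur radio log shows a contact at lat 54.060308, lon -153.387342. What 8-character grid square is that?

BO34hb34

Add 180° to longitude and 90° to latitude: 26.61266, 144.06031.
Field: lon ⌊26.61266/20⌋ = 1 → B; lat ⌊144.06031/10⌋ = 14 → O.
Square: lon ⌊6.61266/2⌋ = 3; lat ⌊4.06031/1⌋ = 4.
Subsquare: lon ⌊0.61266/0.0833333⌋ = 7 → h; lat ⌊0.06031/0.0416667⌋ = 1 → b.
Extended square: lon ⌊0.02932/0.00833333⌋ = 3; lat ⌊0.01864/0.00416667⌋ = 4.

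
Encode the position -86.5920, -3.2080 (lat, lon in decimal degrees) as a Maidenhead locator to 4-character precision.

IA83

Offset from 180°W / 90°S: lon 176.79°, lat 3.41°.
Field: lon ⌊176.79/20⌋ = 8 → I; lat ⌊3.41/10⌋ = 0 → A.
Square: lon ⌊16.79/2⌋ = 8; lat ⌊3.41/1⌋ = 3.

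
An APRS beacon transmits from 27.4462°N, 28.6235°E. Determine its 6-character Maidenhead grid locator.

Add 180° to longitude and 90° to latitude: 208.6235, 117.4462.
Field: 208.6235/20 → 10 → K, 117.4462/10 → 11 → L; chars KL.
Square: 8.6235/2 → 4, 7.4462/1 → 7; chars 47.
Subsquare: 0.6235/0.0833333 → 7 → h, 0.4462/0.0416667 → 10 → k; chars hk.

KL47hk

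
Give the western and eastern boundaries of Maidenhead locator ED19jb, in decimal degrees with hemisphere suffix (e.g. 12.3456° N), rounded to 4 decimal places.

Field E=4, D=3: +4·20° lon, +3·10° lat → SW at lon -100°, lat -60°.
Square 1, 9: +1·2° lon, +9·1° lat → SW at lon -98°, lat -51°.
Subsquare j=9, b=1: +9·0.0833333° lon, +1·0.0416667° lat → SW at lon -97.25°, lat -50.9583°.
Cell spans 0.0833333° lon × 0.0416667° lat.
west 97.2500° W, east 97.1667° W.

97.2500° W, 97.1667° W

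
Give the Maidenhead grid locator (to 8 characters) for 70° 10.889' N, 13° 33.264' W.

IQ30fe33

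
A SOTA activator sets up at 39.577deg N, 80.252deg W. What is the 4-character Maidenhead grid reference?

EM99

Shift to the Maidenhead origin (180°W, 90°S): lon 99.75, lat 129.58.
Field (20°×10°, letters A–R): 99.75/20 → 4 → E, 129.58/10 → 12 → M; chars EM.
Square (2°×1°, digits 0–9): 19.75/2 → 9, 9.58/1 → 9; chars 99.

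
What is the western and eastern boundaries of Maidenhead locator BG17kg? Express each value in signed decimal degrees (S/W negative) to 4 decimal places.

-157.1667, -157.0833

Field B=1, G=6: +1·20° lon, +6·10° lat → SW at lon -160°, lat -30°.
Square 1, 7: +1·2° lon, +7·1° lat → SW at lon -158°, lat -23°.
Subsquare k=10, g=6: +10·0.0833333° lon, +6·0.0416667° lat → SW at lon -157.167°, lat -22.75°.
Cell spans 0.0833333° lon × 0.0416667° lat.
west -157.1667, east -157.0833.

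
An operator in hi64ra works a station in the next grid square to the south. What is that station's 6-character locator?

HI63rx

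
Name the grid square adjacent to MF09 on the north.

Latitude square 9; +1 → 10, wraps to 0, carry into field.
Latitude field F = 5; +1 → 6 = G.
The longitude characters are unchanged.

MG00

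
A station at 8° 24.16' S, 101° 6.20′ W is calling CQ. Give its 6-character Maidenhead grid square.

Shift to the Maidenhead origin (180°W, 90°S): lon 78.8967, lat 81.5973.
Field: lon ⌊78.8967/20⌋ = 3 → D; lat ⌊81.5973/10⌋ = 8 → I.
Square: lon ⌊18.8967/2⌋ = 9; lat ⌊1.5973/1⌋ = 1.
Subsquare: lon ⌊0.8967/0.0833333⌋ = 10 → k; lat ⌊0.5973/0.0416667⌋ = 14 → o.

DI91ko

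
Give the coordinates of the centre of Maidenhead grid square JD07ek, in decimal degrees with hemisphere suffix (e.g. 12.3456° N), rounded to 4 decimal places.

Field J=9, D=3: +9·20° lon, +3·10° lat → SW at lon 0°, lat -60°.
Square 0, 7: +0·2° lon, +7·1° lat → SW at lon 0°, lat -53°.
Subsquare e=4, k=10: +4·0.0833333° lon, +10·0.0416667° lat → SW at lon 0.333333°, lat -52.5833°.
Cell spans 0.0833333° lon × 0.0416667° lat. Centre is SW corner plus half of each.
latitude 52.5625° S, longitude 0.3750° E.

52.5625° S, 0.3750° E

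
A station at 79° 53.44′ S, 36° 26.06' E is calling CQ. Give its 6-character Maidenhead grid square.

KB80fc

Offset from 180°W / 90°S: lon 216.4343°, lat 10.1093°.
Field: lon ⌊216.4343/20⌋ = 10 → K; lat ⌊10.1093/10⌋ = 1 → B.
Square: lon ⌊16.4343/2⌋ = 8; lat ⌊0.1093/1⌋ = 0.
Subsquare: lon ⌊0.4343/0.0833333⌋ = 5 → f; lat ⌊0.1093/0.0416667⌋ = 2 → c.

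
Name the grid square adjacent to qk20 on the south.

QJ29

Latitude square 0; −1 → -1, wraps to 9, carry into field.
Latitude field K = 10; −1 → 9 = J.
The longitude characters are unchanged.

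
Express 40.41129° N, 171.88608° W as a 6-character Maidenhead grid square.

AN40bj

Shift to the Maidenhead origin (180°W, 90°S): lon 8.1139, lat 130.4113.
Field: lon ⌊8.1139/20⌋ = 0 → A; lat ⌊130.4113/10⌋ = 13 → N.
Square: lon ⌊8.1139/2⌋ = 4; lat ⌊0.4113/1⌋ = 0.
Subsquare: lon ⌊0.1139/0.0833333⌋ = 1 → b; lat ⌊0.4113/0.0416667⌋ = 9 → j.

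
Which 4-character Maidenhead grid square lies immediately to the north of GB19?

GC10

Latitude square 9; +1 → 10, wraps to 0, carry into field.
Latitude field B = 1; +1 → 2 = C.
The longitude characters are unchanged.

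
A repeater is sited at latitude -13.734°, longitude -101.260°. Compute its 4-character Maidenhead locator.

Add 180° to longitude and 90° to latitude: 78.74, 76.27.
Field (20°×10°, letters A–R): 78.74/20 → 3 → D, 76.27/10 → 7 → H; chars DH.
Square (2°×1°, digits 0–9): 18.74/2 → 9, 6.27/1 → 6; chars 96.

DH96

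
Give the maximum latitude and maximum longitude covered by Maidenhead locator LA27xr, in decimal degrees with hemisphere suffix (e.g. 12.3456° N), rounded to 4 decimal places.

82.2500° S, 46.0000° E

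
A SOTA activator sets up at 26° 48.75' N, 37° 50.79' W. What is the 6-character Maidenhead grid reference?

Add 180° to longitude and 90° to latitude: 142.1535, 116.8125.
Field: 142.1535/20 → 7 → H, 116.8125/10 → 11 → L; chars HL.
Square: 2.1535/2 → 1, 6.8125/1 → 6; chars 16.
Subsquare: 0.1535/0.0833333 → 1 → b, 0.8125/0.0416667 → 19 → t; chars bt.

HL16bt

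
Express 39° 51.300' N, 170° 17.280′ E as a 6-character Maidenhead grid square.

RM59du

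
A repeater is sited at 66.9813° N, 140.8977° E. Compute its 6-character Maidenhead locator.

QP06kx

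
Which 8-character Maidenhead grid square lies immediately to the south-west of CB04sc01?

Longitude extended square 0; −1 → -1, wraps to 9, carry into subsquare.
Longitude subsquare s = 18; −1 → 17 = r.
Latitude extended square 1; −1 → 0.

CB04rc90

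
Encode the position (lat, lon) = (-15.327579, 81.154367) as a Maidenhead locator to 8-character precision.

Offset from 180°W / 90°S: lon 261.15437°, lat 74.67242°.
Field: lon ⌊261.15437/20⌋ = 13 → N; lat ⌊74.67242/10⌋ = 7 → H.
Square: lon ⌊1.15437/2⌋ = 0; lat ⌊4.67242/1⌋ = 4.
Subsquare: lon ⌊1.15437/0.0833333⌋ = 13 → n; lat ⌊0.67242/0.0416667⌋ = 16 → q.
Extended square: lon ⌊0.07103/0.00833333⌋ = 8; lat ⌊0.00575/0.00416667⌋ = 1.

NH04nq81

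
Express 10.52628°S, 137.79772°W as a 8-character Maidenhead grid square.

Shift to the Maidenhead origin (180°W, 90°S): lon 42.20228, lat 79.47372.
Field (20°×10°, letters A–R): lon ⌊42.20228/20⌋ = 2 → C; lat ⌊79.47372/10⌋ = 7 → H.
Square (2°×1°, digits 0–9): lon ⌊2.20228/2⌋ = 1; lat ⌊9.47372/1⌋ = 9.
Subsquare (5′×2.5′, letters a–x): lon ⌊0.20228/0.0833333⌋ = 2 → c; lat ⌊0.47372/0.0416667⌋ = 11 → l.
Extended square (30″×15″, digits 0–9): lon ⌊0.03561/0.00833333⌋ = 4; lat ⌊0.01539/0.00416667⌋ = 3.

CH19cl43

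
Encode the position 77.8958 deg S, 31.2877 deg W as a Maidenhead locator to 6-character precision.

Offset from 180°W / 90°S: lon 148.7123°, lat 12.1042°.
Field (20°×10°, letters A–R): 148.7123/20 → 7 → H, 12.1042/10 → 1 → B; chars HB.
Square (2°×1°, digits 0–9): 8.7123/2 → 4, 2.1042/1 → 2; chars 42.
Subsquare (5′×2.5′, letters a–x): 0.7123/0.0833333 → 8 → i, 0.1042/0.0416667 → 2 → c; chars ic.

HB42ic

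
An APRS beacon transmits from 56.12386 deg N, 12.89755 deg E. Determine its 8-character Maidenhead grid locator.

Shift to the Maidenhead origin (180°W, 90°S): lon 192.89755, lat 146.12386.
Field: lon ⌊192.89755/20⌋ = 9 → J; lat ⌊146.12386/10⌋ = 14 → O.
Square: lon ⌊12.89755/2⌋ = 6; lat ⌊6.12386/1⌋ = 6.
Subsquare: lon ⌊0.89755/0.0833333⌋ = 10 → k; lat ⌊0.12386/0.0416667⌋ = 2 → c.
Extended square: lon ⌊0.06422/0.00833333⌋ = 7; lat ⌊0.04053/0.00416667⌋ = 9.

JO66kc79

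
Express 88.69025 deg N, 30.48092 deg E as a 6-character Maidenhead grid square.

Shift to the Maidenhead origin (180°W, 90°S): lon 210.4809, lat 178.6902.
Field: lon ⌊210.4809/20⌋ = 10 → K; lat ⌊178.6902/10⌋ = 17 → R.
Square: lon ⌊10.4809/2⌋ = 5; lat ⌊8.6902/1⌋ = 8.
Subsquare: lon ⌊0.4809/0.0833333⌋ = 5 → f; lat ⌊0.6902/0.0416667⌋ = 16 → q.

KR58fq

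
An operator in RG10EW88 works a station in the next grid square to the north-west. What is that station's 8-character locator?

Longitude extended square 8; −1 → 7.
Latitude extended square 8; +1 → 9.

RG10ew79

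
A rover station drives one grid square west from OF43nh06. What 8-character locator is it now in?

Longitude extended square 0; −1 → -1, wraps to 9, carry into subsquare.
Longitude subsquare n = 13; −1 → 12 = m.
The latitude characters are unchanged.

OF43mh96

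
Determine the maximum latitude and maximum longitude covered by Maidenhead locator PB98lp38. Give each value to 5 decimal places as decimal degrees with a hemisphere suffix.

71.33750° S, 138.95000° E

Field P=15, B=1: +15·20° lon, +1·10° lat → SW at lon 120°, lat -80°.
Square 9, 8: +9·2° lon, +8·1° lat → SW at lon 138°, lat -72°.
Subsquare l=11, p=15: +11·0.0833333° lon, +15·0.0416667° lat → SW at lon 138.917°, lat -71.375°.
Extended square 3, 8: +3·0.00833333° lon, +8·0.00416667° lat → SW at lon 138.942°, lat -71.3417°.
Cell spans 0.00833333° lon × 0.00416667° lat. NE corner is SW corner plus one full cell.
latitude 71.33750° S, longitude 138.95000° E.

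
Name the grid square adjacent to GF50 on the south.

GE59

Latitude square 0; −1 → -1, wraps to 9, carry into field.
Latitude field F = 5; −1 → 4 = E.
The longitude characters are unchanged.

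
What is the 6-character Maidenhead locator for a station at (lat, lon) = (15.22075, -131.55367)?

CK45ff

Add 180° to longitude and 90° to latitude: 48.4463, 105.2207.
Field (20°×10°, letters A–R): lon ⌊48.4463/20⌋ = 2 → C; lat ⌊105.2207/10⌋ = 10 → K.
Square (2°×1°, digits 0–9): lon ⌊8.4463/2⌋ = 4; lat ⌊5.2207/1⌋ = 5.
Subsquare (5′×2.5′, letters a–x): lon ⌊0.4463/0.0833333⌋ = 5 → f; lat ⌊0.2207/0.0416667⌋ = 5 → f.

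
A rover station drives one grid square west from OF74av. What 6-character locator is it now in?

OF64xv

Longitude subsquare a = 0; −1 → -1, wraps to 23 = x, carry into square.
Longitude square 7; −1 → 6.
The latitude characters are unchanged.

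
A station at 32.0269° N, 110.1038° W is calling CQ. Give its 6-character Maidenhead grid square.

Add 180° to longitude and 90° to latitude: 69.8962, 122.0269.
Field: lon ⌊69.8962/20⌋ = 3 → D; lat ⌊122.0269/10⌋ = 12 → M.
Square: lon ⌊9.8962/2⌋ = 4; lat ⌊2.0269/1⌋ = 2.
Subsquare: lon ⌊1.8962/0.0833333⌋ = 22 → w; lat ⌊0.0269/0.0416667⌋ = 0 → a.

DM42wa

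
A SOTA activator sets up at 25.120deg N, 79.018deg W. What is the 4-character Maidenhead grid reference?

FL05

Shift to the Maidenhead origin (180°W, 90°S): lon 100.98, lat 115.12.
Field (20°×10°, letters A–R): lon ⌊100.98/20⌋ = 5 → F; lat ⌊115.12/10⌋ = 11 → L.
Square (2°×1°, digits 0–9): lon ⌊0.98/2⌋ = 0; lat ⌊5.12/1⌋ = 5.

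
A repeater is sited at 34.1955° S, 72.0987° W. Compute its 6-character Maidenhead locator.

Add 180° to longitude and 90° to latitude: 107.9013, 55.8045.
Field (20°×10°, letters A–R): lon ⌊107.9013/20⌋ = 5 → F; lat ⌊55.8045/10⌋ = 5 → F.
Square (2°×1°, digits 0–9): lon ⌊7.9013/2⌋ = 3; lat ⌊5.8045/1⌋ = 5.
Subsquare (5′×2.5′, letters a–x): lon ⌊1.9013/0.0833333⌋ = 22 → w; lat ⌊0.8045/0.0416667⌋ = 19 → t.

FF35wt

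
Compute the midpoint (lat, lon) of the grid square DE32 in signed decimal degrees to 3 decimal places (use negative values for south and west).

Field D=3, E=4: +3·20° lon, +4·10° lat → SW at lon -120°, lat -50°.
Square 3, 2: +3·2° lon, +2·1° lat → SW at lon -114°, lat -48°.
Cell spans 2° lon × 1° lat. Centre is SW corner plus half of each.
latitude -47.500, longitude -113.000.

-47.500, -113.000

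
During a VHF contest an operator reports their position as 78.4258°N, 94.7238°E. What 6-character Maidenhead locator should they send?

NQ78ik

Offset from 180°W / 90°S: lon 274.7238°, lat 168.4258°.
Field: 274.7238/20 → 13 → N, 168.4258/10 → 16 → Q; chars NQ.
Square: 14.7238/2 → 7, 8.4258/1 → 8; chars 78.
Subsquare: 0.7238/0.0833333 → 8 → i, 0.4258/0.0416667 → 10 → k; chars ik.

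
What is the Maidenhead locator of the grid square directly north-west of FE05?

Longitude square 0; −1 → -1, wraps to 9, carry into field.
Longitude field F = 5; −1 → 4 = E.
Latitude square 5; +1 → 6.

EE96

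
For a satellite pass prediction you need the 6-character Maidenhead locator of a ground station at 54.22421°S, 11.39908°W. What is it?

ID45hs

Shift to the Maidenhead origin (180°W, 90°S): lon 168.6009, lat 35.7758.
Field: lon ⌊168.6009/20⌋ = 8 → I; lat ⌊35.7758/10⌋ = 3 → D.
Square: lon ⌊8.6009/2⌋ = 4; lat ⌊5.7758/1⌋ = 5.
Subsquare: lon ⌊0.6009/0.0833333⌋ = 7 → h; lat ⌊0.7758/0.0416667⌋ = 18 → s.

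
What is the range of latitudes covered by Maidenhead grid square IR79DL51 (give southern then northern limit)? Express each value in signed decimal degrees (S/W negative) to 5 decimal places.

Field I=8, R=17: +8·20° lon, +17·10° lat → SW at lon -20°, lat 80°.
Square 7, 9: +7·2° lon, +9·1° lat → SW at lon -6°, lat 89°.
Subsquare d=3, l=11: +3·0.0833333° lon, +11·0.0416667° lat → SW at lon -5.75°, lat 89.4583°.
Extended square 5, 1: +5·0.00833333° lon, +1·0.00416667° lat → SW at lon -5.70833°, lat 89.4625°.
Cell spans 0.00833333° lon × 0.00416667° lat.
south 89.46250, north 89.46667.

89.46250, 89.46667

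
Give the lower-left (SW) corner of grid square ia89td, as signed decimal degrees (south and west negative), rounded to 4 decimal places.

Field I=8, A=0: +8·20° lon, +0·10° lat → SW at lon -20°, lat -90°.
Square 8, 9: +8·2° lon, +9·1° lat → SW at lon -4°, lat -81°.
Subsquare t=19, d=3: +19·0.0833333° lon, +3·0.0416667° lat → SW at lon -2.41667°, lat -80.875°.
latitude -80.8750, longitude -2.4167.

-80.8750, -2.4167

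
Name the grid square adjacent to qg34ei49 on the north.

QG34ej40

Latitude extended square 9; +1 → 10, wraps to 0, carry into subsquare.
Latitude subsquare i = 8; +1 → 9 = j.
The longitude characters are unchanged.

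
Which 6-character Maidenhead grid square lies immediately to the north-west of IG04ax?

Longitude subsquare a = 0; −1 → -1, wraps to 23 = x, carry into square.
Longitude square 0; −1 → -1, wraps to 9, carry into field.
Longitude field I = 8; −1 → 7 = H.
Latitude subsquare x = 23; +1 → 24, wraps to 0 = a, carry into square.
Latitude square 4; +1 → 5.

HG95xa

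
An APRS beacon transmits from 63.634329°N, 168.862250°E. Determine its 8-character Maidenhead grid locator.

RP43kp32

Shift to the Maidenhead origin (180°W, 90°S): lon 348.86225, lat 153.63433.
Field: 348.86225/20 → 17 → R, 153.63433/10 → 15 → P; chars RP.
Square: 8.86225/2 → 4, 3.63433/1 → 3; chars 43.
Subsquare: 0.86225/0.0833333 → 10 → k, 0.63433/0.0416667 → 15 → p; chars kp.
Extended square: 0.02892/0.00833333 → 3, 0.00933/0.00416667 → 2; chars 32.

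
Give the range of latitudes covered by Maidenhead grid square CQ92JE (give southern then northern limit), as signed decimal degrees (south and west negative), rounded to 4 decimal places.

72.1667, 72.2083

Field C=2, Q=16: +2·20° lon, +16·10° lat → SW at lon -140°, lat 70°.
Square 9, 2: +9·2° lon, +2·1° lat → SW at lon -122°, lat 72°.
Subsquare j=9, e=4: +9·0.0833333° lon, +4·0.0416667° lat → SW at lon -121.25°, lat 72.1667°.
Cell spans 0.0833333° lon × 0.0416667° lat.
south 72.1667, north 72.2083.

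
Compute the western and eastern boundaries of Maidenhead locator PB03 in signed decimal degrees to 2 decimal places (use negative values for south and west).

120.00, 122.00

Field P=15, B=1: +15·20° lon, +1·10° lat → SW at lon 120°, lat -80°.
Square 0, 3: +0·2° lon, +3·1° lat → SW at lon 120°, lat -77°.
Cell spans 2° lon × 1° lat.
west 120.00, east 122.00.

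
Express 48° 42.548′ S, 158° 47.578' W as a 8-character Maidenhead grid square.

Add 180° to longitude and 90° to latitude: 21.20703, 41.29087.
Field (20°×10°, letters A–R): lon ⌊21.20703/20⌋ = 1 → B; lat ⌊41.29087/10⌋ = 4 → E.
Square (2°×1°, digits 0–9): lon ⌊1.20703/2⌋ = 0; lat ⌊1.29087/1⌋ = 1.
Subsquare (5′×2.5′, letters a–x): lon ⌊1.20703/0.0833333⌋ = 14 → o; lat ⌊0.29087/0.0416667⌋ = 6 → g.
Extended square (30″×15″, digits 0–9): lon ⌊0.04037/0.00833333⌋ = 4; lat ⌊0.04087/0.00416667⌋ = 9.

BE01og49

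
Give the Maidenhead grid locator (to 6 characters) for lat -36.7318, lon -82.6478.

EF83qg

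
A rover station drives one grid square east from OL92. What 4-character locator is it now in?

PL02

Longitude square 9; +1 → 10, wraps to 0, carry into field.
Longitude field O = 14; +1 → 15 = P.
The latitude characters are unchanged.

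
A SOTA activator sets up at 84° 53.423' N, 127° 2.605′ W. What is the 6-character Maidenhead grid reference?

CR64lv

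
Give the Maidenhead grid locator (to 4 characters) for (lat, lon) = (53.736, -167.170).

AO63

Add 180° to longitude and 90° to latitude: 12.83, 143.74.
Field (20°×10°, letters A–R): 12.83/20 → 0 → A, 143.74/10 → 14 → O; chars AO.
Square (2°×1°, digits 0–9): 12.83/2 → 6, 3.74/1 → 3; chars 63.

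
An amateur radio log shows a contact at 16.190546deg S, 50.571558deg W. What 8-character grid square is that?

GH43rt14

Shift to the Maidenhead origin (180°W, 90°S): lon 129.42844, lat 73.80945.
Field: lon ⌊129.42844/20⌋ = 6 → G; lat ⌊73.80945/10⌋ = 7 → H.
Square: lon ⌊9.42844/2⌋ = 4; lat ⌊3.80945/1⌋ = 3.
Subsquare: lon ⌊1.42844/0.0833333⌋ = 17 → r; lat ⌊0.80945/0.0416667⌋ = 19 → t.
Extended square: lon ⌊0.01178/0.00833333⌋ = 1; lat ⌊0.01779/0.00416667⌋ = 4.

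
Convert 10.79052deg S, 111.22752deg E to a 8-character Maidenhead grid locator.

Add 180° to longitude and 90° to latitude: 291.22752, 79.20948.
Field: lon ⌊291.22752/20⌋ = 14 → O; lat ⌊79.20948/10⌋ = 7 → H.
Square: lon ⌊11.22752/2⌋ = 5; lat ⌊9.20948/1⌋ = 9.
Subsquare: lon ⌊1.22752/0.0833333⌋ = 14 → o; lat ⌊0.20948/0.0416667⌋ = 5 → f.
Extended square: lon ⌊0.06085/0.00833333⌋ = 7; lat ⌊0.00115/0.00416667⌋ = 0.

OH59of70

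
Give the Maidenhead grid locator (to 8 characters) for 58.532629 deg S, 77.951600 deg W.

Add 180° to longitude and 90° to latitude: 102.04840, 31.46737.
Field: lon ⌊102.04840/20⌋ = 5 → F; lat ⌊31.46737/10⌋ = 3 → D.
Square: lon ⌊2.04840/2⌋ = 1; lat ⌊1.46737/1⌋ = 1.
Subsquare: lon ⌊0.04840/0.0833333⌋ = 0 → a; lat ⌊0.46737/0.0416667⌋ = 11 → l.
Extended square: lon ⌊0.04840/0.00833333⌋ = 5; lat ⌊0.00904/0.00416667⌋ = 2.

FD11al52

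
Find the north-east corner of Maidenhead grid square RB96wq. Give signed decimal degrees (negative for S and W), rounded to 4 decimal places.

Field R=17, B=1: +17·20° lon, +1·10° lat → SW at lon 160°, lat -80°.
Square 9, 6: +9·2° lon, +6·1° lat → SW at lon 178°, lat -74°.
Subsquare w=22, q=16: +22·0.0833333° lon, +16·0.0416667° lat → SW at lon 179.833°, lat -73.3333°.
Cell spans 0.0833333° lon × 0.0416667° lat. NE corner is SW corner plus one full cell.
latitude -73.2917, longitude 179.9167.

-73.2917, 179.9167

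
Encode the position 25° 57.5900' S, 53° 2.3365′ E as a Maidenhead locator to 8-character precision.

LG64ma49

Add 180° to longitude and 90° to latitude: 233.03894, 64.04017.
Field (20°×10°, letters A–R): 233.03894/20 → 11 → L, 64.04017/10 → 6 → G; chars LG.
Square (2°×1°, digits 0–9): 13.03894/2 → 6, 4.04017/1 → 4; chars 64.
Subsquare (5′×2.5′, letters a–x): 1.03894/0.0833333 → 12 → m, 0.04017/0.0416667 → 0 → a; chars ma.
Extended square (30″×15″, digits 0–9): 0.03894/0.00833333 → 4, 0.04017/0.00416667 → 9; chars 49.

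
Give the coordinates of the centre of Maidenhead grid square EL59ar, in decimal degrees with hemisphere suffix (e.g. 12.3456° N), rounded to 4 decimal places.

29.7292° N, 89.9583° W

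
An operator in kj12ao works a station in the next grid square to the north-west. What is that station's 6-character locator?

KJ02xp

Longitude subsquare a = 0; −1 → -1, wraps to 23 = x, carry into square.
Longitude square 1; −1 → 0.
Latitude subsquare o = 14; +1 → 15 = p.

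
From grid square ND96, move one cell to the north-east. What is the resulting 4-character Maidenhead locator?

OD07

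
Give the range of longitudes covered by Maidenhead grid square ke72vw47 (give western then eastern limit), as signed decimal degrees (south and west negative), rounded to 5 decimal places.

35.78333, 35.79167

Field K=10, E=4: +10·20° lon, +4·10° lat → SW at lon 20°, lat -50°.
Square 7, 2: +7·2° lon, +2·1° lat → SW at lon 34°, lat -48°.
Subsquare v=21, w=22: +21·0.0833333° lon, +22·0.0416667° lat → SW at lon 35.75°, lat -47.0833°.
Extended square 4, 7: +4·0.00833333° lon, +7·0.00416667° lat → SW at lon 35.7833°, lat -47.0542°.
Cell spans 0.00833333° lon × 0.00416667° lat.
west 35.78333, east 35.79167.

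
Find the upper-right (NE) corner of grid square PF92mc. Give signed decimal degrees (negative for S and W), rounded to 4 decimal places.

Field P=15, F=5: +15·20° lon, +5·10° lat → SW at lon 120°, lat -40°.
Square 9, 2: +9·2° lon, +2·1° lat → SW at lon 138°, lat -38°.
Subsquare m=12, c=2: +12·0.0833333° lon, +2·0.0416667° lat → SW at lon 139°, lat -37.9167°.
Cell spans 0.0833333° lon × 0.0416667° lat. NE corner is SW corner plus one full cell.
latitude -37.8750, longitude 139.0833.

-37.8750, 139.0833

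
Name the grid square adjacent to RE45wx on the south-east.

RE45xw

Longitude subsquare w = 22; +1 → 23 = x.
Latitude subsquare x = 23; −1 → 22 = w.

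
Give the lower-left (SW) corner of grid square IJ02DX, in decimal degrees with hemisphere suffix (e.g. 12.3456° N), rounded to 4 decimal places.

2.9583° N, 19.7500° W

Field I=8, J=9: +8·20° lon, +9·10° lat → SW at lon -20°, lat 0°.
Square 0, 2: +0·2° lon, +2·1° lat → SW at lon -20°, lat 2°.
Subsquare d=3, x=23: +3·0.0833333° lon, +23·0.0416667° lat → SW at lon -19.75°, lat 2.95833°.
latitude 2.9583° N, longitude 19.7500° W.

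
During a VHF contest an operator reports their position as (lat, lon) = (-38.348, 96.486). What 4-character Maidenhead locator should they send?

Shift to the Maidenhead origin (180°W, 90°S): lon 276.49, lat 51.65.
Field: 276.49/20 → 13 → N, 51.65/10 → 5 → F; chars NF.
Square: 16.49/2 → 8, 1.65/1 → 1; chars 81.

NF81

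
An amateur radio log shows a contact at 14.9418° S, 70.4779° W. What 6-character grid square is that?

Shift to the Maidenhead origin (180°W, 90°S): lon 109.5221, lat 75.0582.
Field (20°×10°, letters A–R): 109.5221/20 → 5 → F, 75.0582/10 → 7 → H; chars FH.
Square (2°×1°, digits 0–9): 9.5221/2 → 4, 5.0582/1 → 5; chars 45.
Subsquare (5′×2.5′, letters a–x): 1.5221/0.0833333 → 18 → s, 0.0582/0.0416667 → 1 → b; chars sb.

FH45sb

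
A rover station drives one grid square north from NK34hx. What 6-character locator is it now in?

Latitude subsquare x = 23; +1 → 24, wraps to 0 = a, carry into square.
Latitude square 4; +1 → 5.
The longitude characters are unchanged.

NK35ha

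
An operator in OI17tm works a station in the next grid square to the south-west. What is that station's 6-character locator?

Longitude subsquare t = 19; −1 → 18 = s.
Latitude subsquare m = 12; −1 → 11 = l.

OI17sl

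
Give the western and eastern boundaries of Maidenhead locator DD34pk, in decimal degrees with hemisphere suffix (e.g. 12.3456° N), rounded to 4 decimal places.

Field D=3, D=3: +3·20° lon, +3·10° lat → SW at lon -120°, lat -60°.
Square 3, 4: +3·2° lon, +4·1° lat → SW at lon -114°, lat -56°.
Subsquare p=15, k=10: +15·0.0833333° lon, +10·0.0416667° lat → SW at lon -112.75°, lat -55.5833°.
Cell spans 0.0833333° lon × 0.0416667° lat.
west 112.7500° W, east 112.6667° W.

112.7500° W, 112.6667° W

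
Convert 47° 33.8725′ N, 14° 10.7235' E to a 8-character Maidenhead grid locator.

JN77cn15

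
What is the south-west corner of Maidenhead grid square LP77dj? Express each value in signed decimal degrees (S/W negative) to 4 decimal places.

Field L=11, P=15: +11·20° lon, +15·10° lat → SW at lon 40°, lat 60°.
Square 7, 7: +7·2° lon, +7·1° lat → SW at lon 54°, lat 67°.
Subsquare d=3, j=9: +3·0.0833333° lon, +9·0.0416667° lat → SW at lon 54.25°, lat 67.375°.
latitude 67.3750, longitude 54.2500.

67.3750, 54.2500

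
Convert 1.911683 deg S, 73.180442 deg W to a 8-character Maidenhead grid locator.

FI38jc81

Shift to the Maidenhead origin (180°W, 90°S): lon 106.81956, lat 88.08832.
Field: lon ⌊106.81956/20⌋ = 5 → F; lat ⌊88.08832/10⌋ = 8 → I.
Square: lon ⌊6.81956/2⌋ = 3; lat ⌊8.08832/1⌋ = 8.
Subsquare: lon ⌊0.81956/0.0833333⌋ = 9 → j; lat ⌊0.08832/0.0416667⌋ = 2 → c.
Extended square: lon ⌊0.06956/0.00833333⌋ = 8; lat ⌊0.00498/0.00416667⌋ = 1.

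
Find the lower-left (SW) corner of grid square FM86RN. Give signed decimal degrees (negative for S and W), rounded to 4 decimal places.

36.5417, -62.5833

Field F=5, M=12: +5·20° lon, +12·10° lat → SW at lon -80°, lat 30°.
Square 8, 6: +8·2° lon, +6·1° lat → SW at lon -64°, lat 36°.
Subsquare r=17, n=13: +17·0.0833333° lon, +13·0.0416667° lat → SW at lon -62.5833°, lat 36.5417°.
latitude 36.5417, longitude -62.5833.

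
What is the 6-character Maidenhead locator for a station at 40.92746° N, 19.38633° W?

Add 180° to longitude and 90° to latitude: 160.6137, 130.9275.
Field: lon ⌊160.6137/20⌋ = 8 → I; lat ⌊130.9275/10⌋ = 13 → N.
Square: lon ⌊0.6137/2⌋ = 0; lat ⌊0.9275/1⌋ = 0.
Subsquare: lon ⌊0.6137/0.0833333⌋ = 7 → h; lat ⌊0.9275/0.0416667⌋ = 22 → w.

IN00hw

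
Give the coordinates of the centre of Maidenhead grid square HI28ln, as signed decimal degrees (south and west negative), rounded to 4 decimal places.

-1.4375, -35.0417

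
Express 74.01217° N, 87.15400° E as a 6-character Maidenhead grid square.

NQ34na

Offset from 180°W / 90°S: lon 267.1540°, lat 164.0122°.
Field: lon ⌊267.1540/20⌋ = 13 → N; lat ⌊164.0122/10⌋ = 16 → Q.
Square: lon ⌊7.1540/2⌋ = 3; lat ⌊4.0122/1⌋ = 4.
Subsquare: lon ⌊1.1540/0.0833333⌋ = 13 → n; lat ⌊0.0122/0.0416667⌋ = 0 → a.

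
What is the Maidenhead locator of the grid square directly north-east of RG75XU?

RG85av

Longitude subsquare x = 23; +1 → 24, wraps to 0 = a, carry into square.
Longitude square 7; +1 → 8.
Latitude subsquare u = 20; +1 → 21 = v.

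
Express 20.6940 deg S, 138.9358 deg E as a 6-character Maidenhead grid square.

PG99lh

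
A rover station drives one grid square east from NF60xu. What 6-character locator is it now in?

NF70au

Longitude subsquare x = 23; +1 → 24, wraps to 0 = a, carry into square.
Longitude square 6; +1 → 7.
The latitude characters are unchanged.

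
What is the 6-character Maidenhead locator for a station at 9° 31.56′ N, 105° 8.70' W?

Shift to the Maidenhead origin (180°W, 90°S): lon 74.8550, lat 99.5260.
Field (20°×10°, letters A–R): lon ⌊74.8550/20⌋ = 3 → D; lat ⌊99.5260/10⌋ = 9 → J.
Square (2°×1°, digits 0–9): lon ⌊14.8550/2⌋ = 7; lat ⌊9.5260/1⌋ = 9.
Subsquare (5′×2.5′, letters a–x): lon ⌊0.8550/0.0833333⌋ = 10 → k; lat ⌊0.5260/0.0416667⌋ = 12 → m.

DJ79km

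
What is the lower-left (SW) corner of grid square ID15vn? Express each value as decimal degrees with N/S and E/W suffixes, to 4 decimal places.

Field I=8, D=3: +8·20° lon, +3·10° lat → SW at lon -20°, lat -60°.
Square 1, 5: +1·2° lon, +5·1° lat → SW at lon -18°, lat -55°.
Subsquare v=21, n=13: +21·0.0833333° lon, +13·0.0416667° lat → SW at lon -16.25°, lat -54.4583°.
latitude 54.4583° S, longitude 16.2500° W.

54.4583° S, 16.2500° W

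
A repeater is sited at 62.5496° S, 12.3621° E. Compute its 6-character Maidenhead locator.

JC67ek

Shift to the Maidenhead origin (180°W, 90°S): lon 192.3621, lat 27.4504.
Field (20°×10°, letters A–R): 192.3621/20 → 9 → J, 27.4504/10 → 2 → C; chars JC.
Square (2°×1°, digits 0–9): 12.3621/2 → 6, 7.4504/1 → 7; chars 67.
Subsquare (5′×2.5′, letters a–x): 0.3621/0.0833333 → 4 → e, 0.4504/0.0416667 → 10 → k; chars ek.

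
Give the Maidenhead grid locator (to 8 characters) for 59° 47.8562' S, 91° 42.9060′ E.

Add 180° to longitude and 90° to latitude: 271.71510, 30.20240.
Field: 271.71510/20 → 13 → N, 30.20240/10 → 3 → D; chars ND.
Square: 11.71510/2 → 5, 0.20240/1 → 0; chars 50.
Subsquare: 1.71510/0.0833333 → 20 → u, 0.20240/0.0416667 → 4 → e; chars ue.
Extended square: 0.04843/0.00833333 → 5, 0.03573/0.00416667 → 8; chars 58.

ND50ue58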